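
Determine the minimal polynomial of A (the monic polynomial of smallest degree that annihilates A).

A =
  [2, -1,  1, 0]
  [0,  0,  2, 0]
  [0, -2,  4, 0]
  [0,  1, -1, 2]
x^2 - 4*x + 4

The characteristic polynomial is χ_A(x) = (x - 2)^4, so the eigenvalues are known. The minimal polynomial is
  m_A(x) = Π_λ (x − λ)^{k_λ}
where k_λ is the size of the *largest* Jordan block for λ (equivalently, the smallest k with (A − λI)^k v = 0 for every generalised eigenvector v of λ).

  λ = 2: largest Jordan block has size 2, contributing (x − 2)^2

So m_A(x) = (x - 2)^2 = x^2 - 4*x + 4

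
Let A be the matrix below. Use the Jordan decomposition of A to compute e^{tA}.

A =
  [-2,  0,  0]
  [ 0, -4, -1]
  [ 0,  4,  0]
e^{tA} =
  [exp(-2*t), 0, 0]
  [0, -2*t*exp(-2*t) + exp(-2*t), -t*exp(-2*t)]
  [0, 4*t*exp(-2*t), 2*t*exp(-2*t) + exp(-2*t)]

Strategy: write A = P · J · P⁻¹ where J is a Jordan canonical form, so e^{tA} = P · e^{tJ} · P⁻¹, and e^{tJ} can be computed block-by-block.

A has Jordan form
J =
  [-2,  1,  0]
  [ 0, -2,  0]
  [ 0,  0, -2]
(up to reordering of blocks).

Per-block formulas:
  For a 2×2 Jordan block J_2(-2): exp(t · J_2(-2)) = e^(-2t)·(I + t·N), where N is the 2×2 nilpotent shift.
  For a 1×1 block at λ = -2: exp(t · [-2]) = [e^(-2t)].

After assembling e^{tJ} and conjugating by P, we get:

e^{tA} =
  [exp(-2*t), 0, 0]
  [0, -2*t*exp(-2*t) + exp(-2*t), -t*exp(-2*t)]
  [0, 4*t*exp(-2*t), 2*t*exp(-2*t) + exp(-2*t)]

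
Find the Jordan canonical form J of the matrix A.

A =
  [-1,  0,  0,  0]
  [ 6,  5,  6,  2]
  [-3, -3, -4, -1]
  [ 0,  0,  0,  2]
J_1(-1) ⊕ J_1(-1) ⊕ J_2(2)

The characteristic polynomial is
  det(x·I − A) = x^4 - 2*x^3 - 3*x^2 + 4*x + 4 = (x - 2)^2*(x + 1)^2

Eigenvalues and multiplicities (the geometric multiplicity of λ is n − rank(A − λI), which equals the number of Jordan blocks for λ):
  λ = -1: algebraic multiplicity = 2, geometric multiplicity = 2
  λ = 2: algebraic multiplicity = 2, geometric multiplicity = 1

Determining the block sizes for each eigenvalue:
  λ = -1: gm = am = 2, so every block has size 1 → block sizes [1, 1]
  λ = 2: one block (gm = 1), so the single block has size am = 2 → block sizes [2]

Assembling the blocks gives a Jordan form
J =
  [-1,  0, 0, 0]
  [ 0, -1, 0, 0]
  [ 0,  0, 2, 1]
  [ 0,  0, 0, 2]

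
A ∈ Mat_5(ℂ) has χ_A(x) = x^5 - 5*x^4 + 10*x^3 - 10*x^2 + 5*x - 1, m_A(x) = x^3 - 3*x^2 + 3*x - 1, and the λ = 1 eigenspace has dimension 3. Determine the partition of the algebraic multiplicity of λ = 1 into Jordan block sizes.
Block sizes for λ = 1: [3, 1, 1]

Step 1 — from the characteristic polynomial, algebraic multiplicity of λ = 1 is 5. From dim ker(A − (1)·I) = 3, there are exactly 3 Jordan blocks for λ = 1.
Step 2 — from the minimal polynomial, the factor (x − 1)^3 tells us the largest block for λ = 1 has size 3.
Step 3 — with total size 5, 3 blocks, and largest block 3, the block sizes (in nonincreasing order) are [3, 1, 1].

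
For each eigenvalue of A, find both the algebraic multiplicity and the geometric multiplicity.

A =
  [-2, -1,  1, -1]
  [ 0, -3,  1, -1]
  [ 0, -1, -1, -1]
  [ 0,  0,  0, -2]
λ = -2: alg = 4, geom = 3

Step 1 — factor the characteristic polynomial to read off the algebraic multiplicities:
  χ_A(x) = (x + 2)^4

Step 2 — compute geometric multiplicities via the rank-nullity identity g(λ) = n − rank(A − λI):
  rank(A − (-2)·I) = 1, so dim ker(A − (-2)·I) = n − 1 = 3

Summary:
  λ = -2: algebraic multiplicity = 4, geometric multiplicity = 3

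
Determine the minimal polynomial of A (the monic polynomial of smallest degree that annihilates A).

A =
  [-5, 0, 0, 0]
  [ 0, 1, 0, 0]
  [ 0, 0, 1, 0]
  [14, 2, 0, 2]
x^3 + 2*x^2 - 13*x + 10

The characteristic polynomial is χ_A(x) = (x - 2)*(x - 1)^2*(x + 5), so the eigenvalues are known. The minimal polynomial is
  m_A(x) = Π_λ (x − λ)^{k_λ}
where k_λ is the size of the *largest* Jordan block for λ (equivalently, the smallest k with (A − λI)^k v = 0 for every generalised eigenvector v of λ).

  λ = -5: largest Jordan block has size 1, contributing (x + 5)
  λ = 1: largest Jordan block has size 1, contributing (x − 1)
  λ = 2: largest Jordan block has size 1, contributing (x − 2)

So m_A(x) = (x - 2)*(x - 1)*(x + 5) = x^3 + 2*x^2 - 13*x + 10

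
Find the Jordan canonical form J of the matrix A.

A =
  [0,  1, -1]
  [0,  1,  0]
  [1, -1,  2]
J_2(1) ⊕ J_1(1)

The characteristic polynomial is
  det(x·I − A) = x^3 - 3*x^2 + 3*x - 1 = (x - 1)^3

Eigenvalues and multiplicities (the geometric multiplicity of λ is n − rank(A − λI), which equals the number of Jordan blocks for λ):
  λ = 1: algebraic multiplicity = 3, geometric multiplicity = 2

Determining the block sizes for each eigenvalue:
  λ = 1: 2 blocks summing to 3 forces exactly one block of size 2 and the rest size 1 → block sizes [2, 1]

Assembling the blocks gives a Jordan form
J =
  [1, 1, 0]
  [0, 1, 0]
  [0, 0, 1]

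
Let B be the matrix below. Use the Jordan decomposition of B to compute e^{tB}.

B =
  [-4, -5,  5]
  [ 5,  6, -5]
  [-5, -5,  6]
e^{tB} =
  [-exp(6*t) + 2*exp(t), -exp(6*t) + exp(t), exp(6*t) - exp(t)]
  [exp(6*t) - exp(t), exp(6*t), -exp(6*t) + exp(t)]
  [-exp(6*t) + exp(t), -exp(6*t) + exp(t), exp(6*t)]

Strategy: write B = P · J · P⁻¹ where J is a Jordan canonical form, so e^{tB} = P · e^{tJ} · P⁻¹, and e^{tJ} can be computed block-by-block.

B has Jordan form
J =
  [1, 0, 0]
  [0, 1, 0]
  [0, 0, 6]
(up to reordering of blocks).

Per-block formulas:
  For a 1×1 block at λ = 6: exp(t · [6]) = [e^(6t)].
  For a 1×1 block at λ = 1: exp(t · [1]) = [e^(1t)].

After assembling e^{tJ} and conjugating by P, we get:

e^{tB} =
  [-exp(6*t) + 2*exp(t), -exp(6*t) + exp(t), exp(6*t) - exp(t)]
  [exp(6*t) - exp(t), exp(6*t), -exp(6*t) + exp(t)]
  [-exp(6*t) + exp(t), -exp(6*t) + exp(t), exp(6*t)]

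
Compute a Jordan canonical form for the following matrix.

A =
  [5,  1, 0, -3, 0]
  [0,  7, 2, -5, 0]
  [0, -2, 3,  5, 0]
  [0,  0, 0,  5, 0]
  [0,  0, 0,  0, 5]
J_3(5) ⊕ J_1(5) ⊕ J_1(5)

The characteristic polynomial is
  det(x·I − A) = x^5 - 25*x^4 + 250*x^3 - 1250*x^2 + 3125*x - 3125 = (x - 5)^5

Eigenvalues and multiplicities (the geometric multiplicity of λ is n − rank(A − λI), which equals the number of Jordan blocks for λ):
  λ = 5: algebraic multiplicity = 5, geometric multiplicity = 3

Determining the block sizes for each eigenvalue:
  λ = 5: with am = 5 and gm = 3, the partition is not yet determined (e.g. several partitions of 5 into 3 parts exist). Let N = A − (5)·I. Computing rank(N^1) = 2, rank(N^2) = 1, rank(N^3) = 0; the number of blocks of size ≥ j is rank(N^{j−1}) − rank(N^j), giving [3, 1, 1]. So we have 1 block(s) of size 3, 2 block(s) of size 1 → block sizes [3, 1, 1]

Assembling the blocks gives a Jordan form
J =
  [5, 1, 0, 0, 0]
  [0, 5, 1, 0, 0]
  [0, 0, 5, 0, 0]
  [0, 0, 0, 5, 0]
  [0, 0, 0, 0, 5]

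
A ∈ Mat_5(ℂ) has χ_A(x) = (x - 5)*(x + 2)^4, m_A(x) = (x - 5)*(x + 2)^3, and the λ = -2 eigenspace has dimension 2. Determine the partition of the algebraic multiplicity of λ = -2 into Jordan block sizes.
Block sizes for λ = -2: [3, 1]

Step 1 — from the characteristic polynomial, algebraic multiplicity of λ = -2 is 4. From dim ker(A − (-2)·I) = 2, there are exactly 2 Jordan blocks for λ = -2.
Step 2 — from the minimal polynomial, the factor (x + 2)^3 tells us the largest block for λ = -2 has size 3.
Step 3 — with total size 4, 2 blocks, and largest block 3, the block sizes (in nonincreasing order) are [3, 1].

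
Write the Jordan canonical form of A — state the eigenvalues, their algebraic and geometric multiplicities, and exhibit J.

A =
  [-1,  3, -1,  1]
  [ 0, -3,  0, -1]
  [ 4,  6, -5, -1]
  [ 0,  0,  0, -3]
J_2(-3) ⊕ J_2(-3)

The characteristic polynomial is
  det(x·I − A) = x^4 + 12*x^3 + 54*x^2 + 108*x + 81 = (x + 3)^4

Eigenvalues and multiplicities (the geometric multiplicity of λ is n − rank(A − λI), which equals the number of Jordan blocks for λ):
  λ = -3: algebraic multiplicity = 4, geometric multiplicity = 2

Determining the block sizes for each eigenvalue:
  λ = -3: with am = 4 and gm = 2, the partition is not yet determined (e.g. several partitions of 4 into 2 parts exist). Let N = A − (-3)·I. Computing rank(N^1) = 2, rank(N^2) = 0; the number of blocks of size ≥ j is rank(N^{j−1}) − rank(N^j), giving [2, 2]. So we have 2 block(s) of size 2 → block sizes [2, 2]

Assembling the blocks gives a Jordan form
J =
  [-3,  1,  0,  0]
  [ 0, -3,  0,  0]
  [ 0,  0, -3,  1]
  [ 0,  0,  0, -3]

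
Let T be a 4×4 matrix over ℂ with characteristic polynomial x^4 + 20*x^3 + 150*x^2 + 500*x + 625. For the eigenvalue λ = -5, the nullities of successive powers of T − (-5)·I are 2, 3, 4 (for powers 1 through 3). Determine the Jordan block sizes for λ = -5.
Block sizes for λ = -5: [3, 1]

From the dimensions of kernels of powers, the number of Jordan blocks of size at least j is d_j − d_{j−1} where d_j = dim ker(N^j) (with d_0 = 0). Computing the differences gives [2, 1, 1].
The number of blocks of size exactly k is (#blocks of size ≥ k) − (#blocks of size ≥ k + 1), so the partition is: 1 block(s) of size 1, 1 block(s) of size 3.
In nonincreasing order the block sizes are [3, 1].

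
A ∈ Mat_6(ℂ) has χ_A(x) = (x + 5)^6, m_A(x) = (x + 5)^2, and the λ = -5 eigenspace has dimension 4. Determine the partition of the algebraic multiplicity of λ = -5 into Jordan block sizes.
Block sizes for λ = -5: [2, 2, 1, 1]

Step 1 — from the characteristic polynomial, algebraic multiplicity of λ = -5 is 6. From dim ker(A − (-5)·I) = 4, there are exactly 4 Jordan blocks for λ = -5.
Step 2 — from the minimal polynomial, the factor (x + 5)^2 tells us the largest block for λ = -5 has size 2.
Step 3 — with total size 6, 4 blocks, and largest block 2, the block sizes (in nonincreasing order) are [2, 2, 1, 1].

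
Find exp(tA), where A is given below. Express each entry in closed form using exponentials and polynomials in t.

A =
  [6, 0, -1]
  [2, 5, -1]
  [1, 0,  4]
e^{tA} =
  [t*exp(5*t) + exp(5*t), 0, -t*exp(5*t)]
  [t^2*exp(5*t)/2 + 2*t*exp(5*t), exp(5*t), -t^2*exp(5*t)/2 - t*exp(5*t)]
  [t*exp(5*t), 0, -t*exp(5*t) + exp(5*t)]

Strategy: write A = P · J · P⁻¹ where J is a Jordan canonical form, so e^{tA} = P · e^{tJ} · P⁻¹, and e^{tJ} can be computed block-by-block.

A has Jordan form
J =
  [5, 1, 0]
  [0, 5, 1]
  [0, 0, 5]
(up to reordering of blocks).

Per-block formulas:
  For a 3×3 Jordan block J_3(5): exp(t · J_3(5)) = e^(5t)·(I + t·N + (t^2/2)·N^2), where N is the 3×3 nilpotent shift.

After assembling e^{tJ} and conjugating by P, we get:

e^{tA} =
  [t*exp(5*t) + exp(5*t), 0, -t*exp(5*t)]
  [t^2*exp(5*t)/2 + 2*t*exp(5*t), exp(5*t), -t^2*exp(5*t)/2 - t*exp(5*t)]
  [t*exp(5*t), 0, -t*exp(5*t) + exp(5*t)]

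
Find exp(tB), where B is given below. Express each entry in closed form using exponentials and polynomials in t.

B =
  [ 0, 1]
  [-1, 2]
e^{tB} =
  [-t*exp(t) + exp(t), t*exp(t)]
  [-t*exp(t), t*exp(t) + exp(t)]

Strategy: write B = P · J · P⁻¹ where J is a Jordan canonical form, so e^{tB} = P · e^{tJ} · P⁻¹, and e^{tJ} can be computed block-by-block.

B has Jordan form
J =
  [1, 1]
  [0, 1]
(up to reordering of blocks).

Per-block formulas:
  For a 2×2 Jordan block J_2(1): exp(t · J_2(1)) = e^(1t)·(I + t·N), where N is the 2×2 nilpotent shift.

After assembling e^{tJ} and conjugating by P, we get:

e^{tB} =
  [-t*exp(t) + exp(t), t*exp(t)]
  [-t*exp(t), t*exp(t) + exp(t)]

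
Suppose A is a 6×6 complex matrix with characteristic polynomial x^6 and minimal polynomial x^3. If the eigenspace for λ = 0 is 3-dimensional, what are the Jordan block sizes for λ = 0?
Block sizes for λ = 0: [3, 2, 1]

Step 1 — from the characteristic polynomial, algebraic multiplicity of λ = 0 is 6. From dim ker(A − (0)·I) = 3, there are exactly 3 Jordan blocks for λ = 0.
Step 2 — from the minimal polynomial, the factor (x − 0)^3 tells us the largest block for λ = 0 has size 3.
Step 3 — with total size 6, 3 blocks, and largest block 3, the block sizes (in nonincreasing order) are [3, 2, 1].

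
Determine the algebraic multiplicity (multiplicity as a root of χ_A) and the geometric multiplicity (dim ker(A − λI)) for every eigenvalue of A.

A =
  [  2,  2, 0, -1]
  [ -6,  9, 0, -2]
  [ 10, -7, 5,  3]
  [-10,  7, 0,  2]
λ = 4: alg = 2, geom = 1; λ = 5: alg = 2, geom = 2

Step 1 — factor the characteristic polynomial to read off the algebraic multiplicities:
  χ_A(x) = (x - 5)^2*(x - 4)^2

Step 2 — compute geometric multiplicities via the rank-nullity identity g(λ) = n − rank(A − λI):
  rank(A − (4)·I) = 3, so dim ker(A − (4)·I) = n − 3 = 1
  rank(A − (5)·I) = 2, so dim ker(A − (5)·I) = n − 2 = 2

Summary:
  λ = 4: algebraic multiplicity = 2, geometric multiplicity = 1
  λ = 5: algebraic multiplicity = 2, geometric multiplicity = 2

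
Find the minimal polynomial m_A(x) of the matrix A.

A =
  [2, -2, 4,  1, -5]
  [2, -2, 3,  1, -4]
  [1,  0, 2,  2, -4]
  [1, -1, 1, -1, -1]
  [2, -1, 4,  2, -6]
x^3 + 3*x^2 + 3*x + 1

The characteristic polynomial is χ_A(x) = (x + 1)^5, so the eigenvalues are known. The minimal polynomial is
  m_A(x) = Π_λ (x − λ)^{k_λ}
where k_λ is the size of the *largest* Jordan block for λ (equivalently, the smallest k with (A − λI)^k v = 0 for every generalised eigenvector v of λ).

  λ = -1: largest Jordan block has size 3, contributing (x + 1)^3

So m_A(x) = (x + 1)^3 = x^3 + 3*x^2 + 3*x + 1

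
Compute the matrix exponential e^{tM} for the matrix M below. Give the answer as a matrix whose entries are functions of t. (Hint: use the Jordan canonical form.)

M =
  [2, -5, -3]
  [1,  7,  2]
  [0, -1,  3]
e^{tM} =
  [-t^2*exp(4*t)/2 - 2*t*exp(4*t) + exp(4*t), -t^2*exp(4*t) - 5*t*exp(4*t), -t^2*exp(4*t)/2 - 3*t*exp(4*t)]
  [t^2*exp(4*t)/2 + t*exp(4*t), t^2*exp(4*t) + 3*t*exp(4*t) + exp(4*t), t^2*exp(4*t)/2 + 2*t*exp(4*t)]
  [-t^2*exp(4*t)/2, -t^2*exp(4*t) - t*exp(4*t), -t^2*exp(4*t)/2 - t*exp(4*t) + exp(4*t)]

Strategy: write M = P · J · P⁻¹ where J is a Jordan canonical form, so e^{tM} = P · e^{tJ} · P⁻¹, and e^{tJ} can be computed block-by-block.

M has Jordan form
J =
  [4, 1, 0]
  [0, 4, 1]
  [0, 0, 4]
(up to reordering of blocks).

Per-block formulas:
  For a 3×3 Jordan block J_3(4): exp(t · J_3(4)) = e^(4t)·(I + t·N + (t^2/2)·N^2), where N is the 3×3 nilpotent shift.

After assembling e^{tJ} and conjugating by P, we get:

e^{tM} =
  [-t^2*exp(4*t)/2 - 2*t*exp(4*t) + exp(4*t), -t^2*exp(4*t) - 5*t*exp(4*t), -t^2*exp(4*t)/2 - 3*t*exp(4*t)]
  [t^2*exp(4*t)/2 + t*exp(4*t), t^2*exp(4*t) + 3*t*exp(4*t) + exp(4*t), t^2*exp(4*t)/2 + 2*t*exp(4*t)]
  [-t^2*exp(4*t)/2, -t^2*exp(4*t) - t*exp(4*t), -t^2*exp(4*t)/2 - t*exp(4*t) + exp(4*t)]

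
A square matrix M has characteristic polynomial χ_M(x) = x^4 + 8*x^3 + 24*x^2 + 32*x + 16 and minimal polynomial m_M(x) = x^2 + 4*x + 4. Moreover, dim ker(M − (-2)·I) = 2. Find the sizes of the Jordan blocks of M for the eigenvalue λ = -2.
Block sizes for λ = -2: [2, 2]

Step 1 — from the characteristic polynomial, algebraic multiplicity of λ = -2 is 4. From dim ker(M − (-2)·I) = 2, there are exactly 2 Jordan blocks for λ = -2.
Step 2 — from the minimal polynomial, the factor (x + 2)^2 tells us the largest block for λ = -2 has size 2.
Step 3 — with total size 4, 2 blocks, and largest block 2, the block sizes (in nonincreasing order) are [2, 2].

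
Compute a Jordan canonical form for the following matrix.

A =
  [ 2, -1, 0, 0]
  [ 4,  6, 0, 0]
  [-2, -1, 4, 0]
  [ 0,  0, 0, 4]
J_2(4) ⊕ J_1(4) ⊕ J_1(4)

The characteristic polynomial is
  det(x·I − A) = x^4 - 16*x^3 + 96*x^2 - 256*x + 256 = (x - 4)^4

Eigenvalues and multiplicities (the geometric multiplicity of λ is n − rank(A − λI), which equals the number of Jordan blocks for λ):
  λ = 4: algebraic multiplicity = 4, geometric multiplicity = 3

Determining the block sizes for each eigenvalue:
  λ = 4: 3 blocks summing to 4 forces exactly one block of size 2 and the rest size 1 → block sizes [2, 1, 1]

Assembling the blocks gives a Jordan form
J =
  [4, 1, 0, 0]
  [0, 4, 0, 0]
  [0, 0, 4, 0]
  [0, 0, 0, 4]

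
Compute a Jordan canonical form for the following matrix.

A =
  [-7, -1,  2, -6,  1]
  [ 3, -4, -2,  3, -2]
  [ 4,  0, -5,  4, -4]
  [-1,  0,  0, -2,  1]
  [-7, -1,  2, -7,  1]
J_2(-5) ⊕ J_1(-5) ⊕ J_2(-1)

The characteristic polynomial is
  det(x·I − A) = x^5 + 17*x^4 + 106*x^3 + 290*x^2 + 325*x + 125 = (x + 1)^2*(x + 5)^3

Eigenvalues and multiplicities (the geometric multiplicity of λ is n − rank(A − λI), which equals the number of Jordan blocks for λ):
  λ = -5: algebraic multiplicity = 3, geometric multiplicity = 2
  λ = -1: algebraic multiplicity = 2, geometric multiplicity = 1

Determining the block sizes for each eigenvalue:
  λ = -5: 2 blocks summing to 3 forces exactly one block of size 2 and the rest size 1 → block sizes [2, 1]
  λ = -1: one block (gm = 1), so the single block has size am = 2 → block sizes [2]

Assembling the blocks gives a Jordan form
J =
  [-5,  1,  0,  0,  0]
  [ 0, -5,  0,  0,  0]
  [ 0,  0, -5,  0,  0]
  [ 0,  0,  0, -1,  1]
  [ 0,  0,  0,  0, -1]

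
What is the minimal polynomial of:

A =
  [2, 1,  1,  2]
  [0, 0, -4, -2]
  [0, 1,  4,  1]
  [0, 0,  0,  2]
x^3 - 6*x^2 + 12*x - 8

The characteristic polynomial is χ_A(x) = (x - 2)^4, so the eigenvalues are known. The minimal polynomial is
  m_A(x) = Π_λ (x − λ)^{k_λ}
where k_λ is the size of the *largest* Jordan block for λ (equivalently, the smallest k with (A − λI)^k v = 0 for every generalised eigenvector v of λ).

  λ = 2: largest Jordan block has size 3, contributing (x − 2)^3

So m_A(x) = (x - 2)^3 = x^3 - 6*x^2 + 12*x - 8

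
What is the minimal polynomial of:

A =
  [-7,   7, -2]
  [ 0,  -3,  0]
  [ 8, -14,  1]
x^2 + 6*x + 9

The characteristic polynomial is χ_A(x) = (x + 3)^3, so the eigenvalues are known. The minimal polynomial is
  m_A(x) = Π_λ (x − λ)^{k_λ}
where k_λ is the size of the *largest* Jordan block for λ (equivalently, the smallest k with (A − λI)^k v = 0 for every generalised eigenvector v of λ).

  λ = -3: largest Jordan block has size 2, contributing (x + 3)^2

So m_A(x) = (x + 3)^2 = x^2 + 6*x + 9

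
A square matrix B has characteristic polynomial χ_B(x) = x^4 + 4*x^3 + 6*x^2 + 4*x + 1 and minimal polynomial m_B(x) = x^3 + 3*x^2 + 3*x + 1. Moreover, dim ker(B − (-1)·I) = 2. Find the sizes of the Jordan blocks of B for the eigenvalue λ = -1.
Block sizes for λ = -1: [3, 1]

Step 1 — from the characteristic polynomial, algebraic multiplicity of λ = -1 is 4. From dim ker(B − (-1)·I) = 2, there are exactly 2 Jordan blocks for λ = -1.
Step 2 — from the minimal polynomial, the factor (x + 1)^3 tells us the largest block for λ = -1 has size 3.
Step 3 — with total size 4, 2 blocks, and largest block 3, the block sizes (in nonincreasing order) are [3, 1].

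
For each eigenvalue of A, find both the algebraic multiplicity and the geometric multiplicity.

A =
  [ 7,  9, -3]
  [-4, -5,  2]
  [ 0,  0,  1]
λ = 1: alg = 3, geom = 2

Step 1 — factor the characteristic polynomial to read off the algebraic multiplicities:
  χ_A(x) = (x - 1)^3

Step 2 — compute geometric multiplicities via the rank-nullity identity g(λ) = n − rank(A − λI):
  rank(A − (1)·I) = 1, so dim ker(A − (1)·I) = n − 1 = 2

Summary:
  λ = 1: algebraic multiplicity = 3, geometric multiplicity = 2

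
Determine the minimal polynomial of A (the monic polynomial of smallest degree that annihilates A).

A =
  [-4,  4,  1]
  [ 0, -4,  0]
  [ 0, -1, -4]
x^3 + 12*x^2 + 48*x + 64

The characteristic polynomial is χ_A(x) = (x + 4)^3, so the eigenvalues are known. The minimal polynomial is
  m_A(x) = Π_λ (x − λ)^{k_λ}
where k_λ is the size of the *largest* Jordan block for λ (equivalently, the smallest k with (A − λI)^k v = 0 for every generalised eigenvector v of λ).

  λ = -4: largest Jordan block has size 3, contributing (x + 4)^3

So m_A(x) = (x + 4)^3 = x^3 + 12*x^2 + 48*x + 64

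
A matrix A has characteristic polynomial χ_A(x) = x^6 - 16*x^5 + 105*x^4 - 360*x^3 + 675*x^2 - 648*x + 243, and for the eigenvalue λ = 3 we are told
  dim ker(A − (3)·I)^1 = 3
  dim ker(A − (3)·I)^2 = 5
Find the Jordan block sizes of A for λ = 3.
Block sizes for λ = 3: [2, 2, 1]

From the dimensions of kernels of powers, the number of Jordan blocks of size at least j is d_j − d_{j−1} where d_j = dim ker(N^j) (with d_0 = 0). Computing the differences gives [3, 2].
The number of blocks of size exactly k is (#blocks of size ≥ k) − (#blocks of size ≥ k + 1), so the partition is: 1 block(s) of size 1, 2 block(s) of size 2.
In nonincreasing order the block sizes are [2, 2, 1].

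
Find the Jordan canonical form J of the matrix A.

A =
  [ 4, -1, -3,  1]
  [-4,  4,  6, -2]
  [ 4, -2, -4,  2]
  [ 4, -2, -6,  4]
J_2(2) ⊕ J_1(2) ⊕ J_1(2)

The characteristic polynomial is
  det(x·I − A) = x^4 - 8*x^3 + 24*x^2 - 32*x + 16 = (x - 2)^4

Eigenvalues and multiplicities (the geometric multiplicity of λ is n − rank(A − λI), which equals the number of Jordan blocks for λ):
  λ = 2: algebraic multiplicity = 4, geometric multiplicity = 3

Determining the block sizes for each eigenvalue:
  λ = 2: 3 blocks summing to 4 forces exactly one block of size 2 and the rest size 1 → block sizes [2, 1, 1]

Assembling the blocks gives a Jordan form
J =
  [2, 1, 0, 0]
  [0, 2, 0, 0]
  [0, 0, 2, 0]
  [0, 0, 0, 2]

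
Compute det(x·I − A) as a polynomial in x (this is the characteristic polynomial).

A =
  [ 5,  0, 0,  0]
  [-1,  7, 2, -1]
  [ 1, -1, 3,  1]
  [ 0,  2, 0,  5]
x^4 - 20*x^3 + 150*x^2 - 500*x + 625

Expanding det(x·I − A) (e.g. by cofactor expansion or by noting that A is similar to its Jordan form J, which has the same characteristic polynomial as A) gives
  χ_A(x) = x^4 - 20*x^3 + 150*x^2 - 500*x + 625
which factors as (x - 5)^4. The eigenvalues (with algebraic multiplicities) are λ = 5 with multiplicity 4.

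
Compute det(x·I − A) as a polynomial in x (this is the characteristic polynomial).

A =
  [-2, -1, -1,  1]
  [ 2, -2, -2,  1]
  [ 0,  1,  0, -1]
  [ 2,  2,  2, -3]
x^4 + 7*x^3 + 18*x^2 + 20*x + 8

Expanding det(x·I − A) (e.g. by cofactor expansion or by noting that A is similar to its Jordan form J, which has the same characteristic polynomial as A) gives
  χ_A(x) = x^4 + 7*x^3 + 18*x^2 + 20*x + 8
which factors as (x + 1)*(x + 2)^3. The eigenvalues (with algebraic multiplicities) are λ = -2 with multiplicity 3, λ = -1 with multiplicity 1.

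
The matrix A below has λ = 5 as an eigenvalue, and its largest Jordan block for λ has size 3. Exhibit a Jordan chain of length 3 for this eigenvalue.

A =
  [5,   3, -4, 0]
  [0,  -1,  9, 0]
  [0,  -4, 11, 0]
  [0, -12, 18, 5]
A Jordan chain for λ = 5 of length 3:
v_1 = (-2, 0, 0, 0)ᵀ
v_2 = (3, -6, -4, -12)ᵀ
v_3 = (0, 1, 0, 0)ᵀ

Let N = A − (5)·I. We want v_3 with N^3 v_3 = 0 but N^2 v_3 ≠ 0; then v_{j-1} := N · v_j for j = 3, …, 2.

Pick v_3 = (0, 1, 0, 0)ᵀ.
Then v_2 = N · v_3 = (3, -6, -4, -12)ᵀ.
Then v_1 = N · v_2 = (-2, 0, 0, 0)ᵀ.

Sanity check: (A − (5)·I) v_1 = (0, 0, 0, 0)ᵀ = 0. ✓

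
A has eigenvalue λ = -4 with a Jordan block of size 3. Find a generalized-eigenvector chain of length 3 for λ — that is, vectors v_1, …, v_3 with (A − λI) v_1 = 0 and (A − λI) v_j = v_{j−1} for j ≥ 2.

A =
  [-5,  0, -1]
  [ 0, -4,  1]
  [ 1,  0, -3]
A Jordan chain for λ = -4 of length 3:
v_1 = (0, 1, 0)ᵀ
v_2 = (-1, 0, 1)ᵀ
v_3 = (1, 0, 0)ᵀ

Let N = A − (-4)·I. We want v_3 with N^3 v_3 = 0 but N^2 v_3 ≠ 0; then v_{j-1} := N · v_j for j = 3, …, 2.

Pick v_3 = (1, 0, 0)ᵀ.
Then v_2 = N · v_3 = (-1, 0, 1)ᵀ.
Then v_1 = N · v_2 = (0, 1, 0)ᵀ.

Sanity check: (A − (-4)·I) v_1 = (0, 0, 0)ᵀ = 0. ✓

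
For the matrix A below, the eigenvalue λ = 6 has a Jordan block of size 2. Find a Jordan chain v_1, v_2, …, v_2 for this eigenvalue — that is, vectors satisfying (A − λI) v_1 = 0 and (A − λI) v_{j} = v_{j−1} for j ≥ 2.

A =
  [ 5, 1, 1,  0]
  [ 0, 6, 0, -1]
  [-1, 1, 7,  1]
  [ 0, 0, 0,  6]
A Jordan chain for λ = 6 of length 2:
v_1 = (-1, 0, -1, 0)ᵀ
v_2 = (1, 0, 0, 0)ᵀ

Let N = A − (6)·I. We want v_2 with N^2 v_2 = 0 but N^1 v_2 ≠ 0; then v_{j-1} := N · v_j for j = 2, …, 2.

Pick v_2 = (1, 0, 0, 0)ᵀ.
Then v_1 = N · v_2 = (-1, 0, -1, 0)ᵀ.

Sanity check: (A − (6)·I) v_1 = (0, 0, 0, 0)ᵀ = 0. ✓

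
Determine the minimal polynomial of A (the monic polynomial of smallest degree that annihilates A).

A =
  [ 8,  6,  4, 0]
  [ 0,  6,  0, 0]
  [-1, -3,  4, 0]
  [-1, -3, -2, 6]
x^2 - 12*x + 36

The characteristic polynomial is χ_A(x) = (x - 6)^4, so the eigenvalues are known. The minimal polynomial is
  m_A(x) = Π_λ (x − λ)^{k_λ}
where k_λ is the size of the *largest* Jordan block for λ (equivalently, the smallest k with (A − λI)^k v = 0 for every generalised eigenvector v of λ).

  λ = 6: largest Jordan block has size 2, contributing (x − 6)^2

So m_A(x) = (x - 6)^2 = x^2 - 12*x + 36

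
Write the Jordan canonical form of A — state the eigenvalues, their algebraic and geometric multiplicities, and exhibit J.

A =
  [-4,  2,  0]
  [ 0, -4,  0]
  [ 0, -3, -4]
J_2(-4) ⊕ J_1(-4)

The characteristic polynomial is
  det(x·I − A) = x^3 + 12*x^2 + 48*x + 64 = (x + 4)^3

Eigenvalues and multiplicities (the geometric multiplicity of λ is n − rank(A − λI), which equals the number of Jordan blocks for λ):
  λ = -4: algebraic multiplicity = 3, geometric multiplicity = 2

Determining the block sizes for each eigenvalue:
  λ = -4: 2 blocks summing to 3 forces exactly one block of size 2 and the rest size 1 → block sizes [2, 1]

Assembling the blocks gives a Jordan form
J =
  [-4,  1,  0]
  [ 0, -4,  0]
  [ 0,  0, -4]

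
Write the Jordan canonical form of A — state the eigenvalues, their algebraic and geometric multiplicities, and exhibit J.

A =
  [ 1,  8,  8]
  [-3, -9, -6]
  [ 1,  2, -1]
J_2(-3) ⊕ J_1(-3)

The characteristic polynomial is
  det(x·I − A) = x^3 + 9*x^2 + 27*x + 27 = (x + 3)^3

Eigenvalues and multiplicities (the geometric multiplicity of λ is n − rank(A − λI), which equals the number of Jordan blocks for λ):
  λ = -3: algebraic multiplicity = 3, geometric multiplicity = 2

Determining the block sizes for each eigenvalue:
  λ = -3: 2 blocks summing to 3 forces exactly one block of size 2 and the rest size 1 → block sizes [2, 1]

Assembling the blocks gives a Jordan form
J =
  [-3,  1,  0]
  [ 0, -3,  0]
  [ 0,  0, -3]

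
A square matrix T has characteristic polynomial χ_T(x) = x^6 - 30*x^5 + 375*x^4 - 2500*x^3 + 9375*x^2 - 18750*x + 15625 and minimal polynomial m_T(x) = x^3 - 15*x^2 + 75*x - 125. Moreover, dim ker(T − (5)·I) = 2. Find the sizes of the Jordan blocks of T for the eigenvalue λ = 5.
Block sizes for λ = 5: [3, 3]

Step 1 — from the characteristic polynomial, algebraic multiplicity of λ = 5 is 6. From dim ker(T − (5)·I) = 2, there are exactly 2 Jordan blocks for λ = 5.
Step 2 — from the minimal polynomial, the factor (x − 5)^3 tells us the largest block for λ = 5 has size 3.
Step 3 — with total size 6, 2 blocks, and largest block 3, the block sizes (in nonincreasing order) are [3, 3].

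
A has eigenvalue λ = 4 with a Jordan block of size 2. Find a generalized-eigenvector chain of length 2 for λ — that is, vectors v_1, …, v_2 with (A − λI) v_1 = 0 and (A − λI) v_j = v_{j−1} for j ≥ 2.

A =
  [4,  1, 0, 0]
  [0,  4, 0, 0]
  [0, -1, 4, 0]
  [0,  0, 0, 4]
A Jordan chain for λ = 4 of length 2:
v_1 = (1, 0, -1, 0)ᵀ
v_2 = (0, 1, 0, 0)ᵀ

Let N = A − (4)·I. We want v_2 with N^2 v_2 = 0 but N^1 v_2 ≠ 0; then v_{j-1} := N · v_j for j = 2, …, 2.

Pick v_2 = (0, 1, 0, 0)ᵀ.
Then v_1 = N · v_2 = (1, 0, -1, 0)ᵀ.

Sanity check: (A − (4)·I) v_1 = (0, 0, 0, 0)ᵀ = 0. ✓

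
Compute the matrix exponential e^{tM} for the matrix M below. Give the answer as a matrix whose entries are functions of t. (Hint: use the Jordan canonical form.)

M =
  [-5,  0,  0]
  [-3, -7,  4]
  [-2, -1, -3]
e^{tM} =
  [exp(-5*t), 0, 0]
  [-t^2*exp(-5*t) - 3*t*exp(-5*t), -2*t*exp(-5*t) + exp(-5*t), 4*t*exp(-5*t)]
  [-t^2*exp(-5*t)/2 - 2*t*exp(-5*t), -t*exp(-5*t), 2*t*exp(-5*t) + exp(-5*t)]

Strategy: write M = P · J · P⁻¹ where J is a Jordan canonical form, so e^{tM} = P · e^{tJ} · P⁻¹, and e^{tJ} can be computed block-by-block.

M has Jordan form
J =
  [-5,  1,  0]
  [ 0, -5,  1]
  [ 0,  0, -5]
(up to reordering of blocks).

Per-block formulas:
  For a 3×3 Jordan block J_3(-5): exp(t · J_3(-5)) = e^(-5t)·(I + t·N + (t^2/2)·N^2), where N is the 3×3 nilpotent shift.

After assembling e^{tJ} and conjugating by P, we get:

e^{tM} =
  [exp(-5*t), 0, 0]
  [-t^2*exp(-5*t) - 3*t*exp(-5*t), -2*t*exp(-5*t) + exp(-5*t), 4*t*exp(-5*t)]
  [-t^2*exp(-5*t)/2 - 2*t*exp(-5*t), -t*exp(-5*t), 2*t*exp(-5*t) + exp(-5*t)]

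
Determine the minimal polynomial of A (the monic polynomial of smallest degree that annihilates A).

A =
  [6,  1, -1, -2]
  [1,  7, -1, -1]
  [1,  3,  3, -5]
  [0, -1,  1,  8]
x^2 - 12*x + 36

The characteristic polynomial is χ_A(x) = (x - 6)^4, so the eigenvalues are known. The minimal polynomial is
  m_A(x) = Π_λ (x − λ)^{k_λ}
where k_λ is the size of the *largest* Jordan block for λ (equivalently, the smallest k with (A − λI)^k v = 0 for every generalised eigenvector v of λ).

  λ = 6: largest Jordan block has size 2, contributing (x − 6)^2

So m_A(x) = (x - 6)^2 = x^2 - 12*x + 36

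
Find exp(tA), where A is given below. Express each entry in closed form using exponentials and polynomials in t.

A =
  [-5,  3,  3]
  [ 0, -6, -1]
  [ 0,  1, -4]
e^{tA} =
  [exp(-5*t), 3*t*exp(-5*t), 3*t*exp(-5*t)]
  [0, -t*exp(-5*t) + exp(-5*t), -t*exp(-5*t)]
  [0, t*exp(-5*t), t*exp(-5*t) + exp(-5*t)]

Strategy: write A = P · J · P⁻¹ where J is a Jordan canonical form, so e^{tA} = P · e^{tJ} · P⁻¹, and e^{tJ} can be computed block-by-block.

A has Jordan form
J =
  [-5,  1,  0]
  [ 0, -5,  0]
  [ 0,  0, -5]
(up to reordering of blocks).

Per-block formulas:
  For a 1×1 block at λ = -5: exp(t · [-5]) = [e^(-5t)].
  For a 2×2 Jordan block J_2(-5): exp(t · J_2(-5)) = e^(-5t)·(I + t·N), where N is the 2×2 nilpotent shift.

After assembling e^{tJ} and conjugating by P, we get:

e^{tA} =
  [exp(-5*t), 3*t*exp(-5*t), 3*t*exp(-5*t)]
  [0, -t*exp(-5*t) + exp(-5*t), -t*exp(-5*t)]
  [0, t*exp(-5*t), t*exp(-5*t) + exp(-5*t)]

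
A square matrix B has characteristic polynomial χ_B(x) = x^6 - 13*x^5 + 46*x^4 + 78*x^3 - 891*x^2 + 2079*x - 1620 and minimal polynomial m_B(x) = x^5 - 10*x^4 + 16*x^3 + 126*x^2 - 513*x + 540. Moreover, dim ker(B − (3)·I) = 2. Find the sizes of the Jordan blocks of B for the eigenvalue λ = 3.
Block sizes for λ = 3: [3, 1]

Step 1 — from the characteristic polynomial, algebraic multiplicity of λ = 3 is 4. From dim ker(B − (3)·I) = 2, there are exactly 2 Jordan blocks for λ = 3.
Step 2 — from the minimal polynomial, the factor (x − 3)^3 tells us the largest block for λ = 3 has size 3.
Step 3 — with total size 4, 2 blocks, and largest block 3, the block sizes (in nonincreasing order) are [3, 1].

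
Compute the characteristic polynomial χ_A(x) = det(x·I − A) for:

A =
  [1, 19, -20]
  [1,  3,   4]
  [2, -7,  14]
x^3 - 18*x^2 + 108*x - 216

Expanding det(x·I − A) (e.g. by cofactor expansion or by noting that A is similar to its Jordan form J, which has the same characteristic polynomial as A) gives
  χ_A(x) = x^3 - 18*x^2 + 108*x - 216
which factors as (x - 6)^3. The eigenvalues (with algebraic multiplicities) are λ = 6 with multiplicity 3.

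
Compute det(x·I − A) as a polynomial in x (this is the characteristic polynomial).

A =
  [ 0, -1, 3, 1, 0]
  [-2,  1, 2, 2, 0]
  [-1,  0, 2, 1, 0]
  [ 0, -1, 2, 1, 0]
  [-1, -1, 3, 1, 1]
x^5 - 5*x^4 + 10*x^3 - 10*x^2 + 5*x - 1

Expanding det(x·I − A) (e.g. by cofactor expansion or by noting that A is similar to its Jordan form J, which has the same characteristic polynomial as A) gives
  χ_A(x) = x^5 - 5*x^4 + 10*x^3 - 10*x^2 + 5*x - 1
which factors as (x - 1)^5. The eigenvalues (with algebraic multiplicities) are λ = 1 with multiplicity 5.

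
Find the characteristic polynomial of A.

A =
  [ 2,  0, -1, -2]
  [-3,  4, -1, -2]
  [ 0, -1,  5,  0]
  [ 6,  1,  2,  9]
x^4 - 20*x^3 + 150*x^2 - 500*x + 625

Expanding det(x·I − A) (e.g. by cofactor expansion or by noting that A is similar to its Jordan form J, which has the same characteristic polynomial as A) gives
  χ_A(x) = x^4 - 20*x^3 + 150*x^2 - 500*x + 625
which factors as (x - 5)^4. The eigenvalues (with algebraic multiplicities) are λ = 5 with multiplicity 4.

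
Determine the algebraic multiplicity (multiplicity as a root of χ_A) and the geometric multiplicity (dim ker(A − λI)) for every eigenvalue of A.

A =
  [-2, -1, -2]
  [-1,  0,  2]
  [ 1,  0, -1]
λ = -1: alg = 3, geom = 1

Step 1 — factor the characteristic polynomial to read off the algebraic multiplicities:
  χ_A(x) = (x + 1)^3

Step 2 — compute geometric multiplicities via the rank-nullity identity g(λ) = n − rank(A − λI):
  rank(A − (-1)·I) = 2, so dim ker(A − (-1)·I) = n − 2 = 1

Summary:
  λ = -1: algebraic multiplicity = 3, geometric multiplicity = 1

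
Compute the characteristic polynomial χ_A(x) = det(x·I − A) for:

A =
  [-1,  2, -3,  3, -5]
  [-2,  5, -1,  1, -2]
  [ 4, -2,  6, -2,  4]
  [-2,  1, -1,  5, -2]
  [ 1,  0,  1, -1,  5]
x^5 - 20*x^4 + 160*x^3 - 640*x^2 + 1280*x - 1024

Expanding det(x·I − A) (e.g. by cofactor expansion or by noting that A is similar to its Jordan form J, which has the same characteristic polynomial as A) gives
  χ_A(x) = x^5 - 20*x^4 + 160*x^3 - 640*x^2 + 1280*x - 1024
which factors as (x - 4)^5. The eigenvalues (with algebraic multiplicities) are λ = 4 with multiplicity 5.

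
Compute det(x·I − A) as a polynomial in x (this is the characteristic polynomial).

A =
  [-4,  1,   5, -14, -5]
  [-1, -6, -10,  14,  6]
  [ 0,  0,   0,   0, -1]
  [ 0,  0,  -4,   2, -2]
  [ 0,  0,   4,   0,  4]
x^5 + 4*x^4 - 23*x^3 - 38*x^2 + 220*x - 200

Expanding det(x·I − A) (e.g. by cofactor expansion or by noting that A is similar to its Jordan form J, which has the same characteristic polynomial as A) gives
  χ_A(x) = x^5 + 4*x^4 - 23*x^3 - 38*x^2 + 220*x - 200
which factors as (x - 2)^3*(x + 5)^2. The eigenvalues (with algebraic multiplicities) are λ = -5 with multiplicity 2, λ = 2 with multiplicity 3.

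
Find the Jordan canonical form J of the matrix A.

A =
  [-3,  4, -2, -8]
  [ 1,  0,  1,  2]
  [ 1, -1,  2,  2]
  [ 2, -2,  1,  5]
J_3(1) ⊕ J_1(1)

The characteristic polynomial is
  det(x·I − A) = x^4 - 4*x^3 + 6*x^2 - 4*x + 1 = (x - 1)^4

Eigenvalues and multiplicities (the geometric multiplicity of λ is n − rank(A − λI), which equals the number of Jordan blocks for λ):
  λ = 1: algebraic multiplicity = 4, geometric multiplicity = 2

Determining the block sizes for each eigenvalue:
  λ = 1: with am = 4 and gm = 2, the partition is not yet determined (e.g. several partitions of 4 into 2 parts exist). Let N = A − (1)·I. Computing rank(N^1) = 2, rank(N^2) = 1, rank(N^3) = 0; the number of blocks of size ≥ j is rank(N^{j−1}) − rank(N^j), giving [2, 1, 1]. So we have 1 block(s) of size 3, 1 block(s) of size 1 → block sizes [3, 1]

Assembling the blocks gives a Jordan form
J =
  [1, 1, 0, 0]
  [0, 1, 1, 0]
  [0, 0, 1, 0]
  [0, 0, 0, 1]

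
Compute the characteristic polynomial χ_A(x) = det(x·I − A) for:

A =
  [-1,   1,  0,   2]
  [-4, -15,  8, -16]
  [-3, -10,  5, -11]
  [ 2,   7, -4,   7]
x^4 + 4*x^3 + 6*x^2 + 4*x + 1

Expanding det(x·I − A) (e.g. by cofactor expansion or by noting that A is similar to its Jordan form J, which has the same characteristic polynomial as A) gives
  χ_A(x) = x^4 + 4*x^3 + 6*x^2 + 4*x + 1
which factors as (x + 1)^4. The eigenvalues (with algebraic multiplicities) are λ = -1 with multiplicity 4.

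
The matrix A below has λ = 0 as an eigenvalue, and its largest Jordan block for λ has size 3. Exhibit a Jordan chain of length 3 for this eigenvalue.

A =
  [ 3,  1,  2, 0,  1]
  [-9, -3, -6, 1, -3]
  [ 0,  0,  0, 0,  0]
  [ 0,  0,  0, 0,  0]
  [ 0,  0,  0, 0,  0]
A Jordan chain for λ = 0 of length 3:
v_1 = (1, -3, 0, 0, 0)ᵀ
v_2 = (0, 1, 0, 0, 0)ᵀ
v_3 = (0, 0, 0, 1, 0)ᵀ

Let N = A − (0)·I. We want v_3 with N^3 v_3 = 0 but N^2 v_3 ≠ 0; then v_{j-1} := N · v_j for j = 3, …, 2.

Pick v_3 = (0, 0, 0, 1, 0)ᵀ.
Then v_2 = N · v_3 = (0, 1, 0, 0, 0)ᵀ.
Then v_1 = N · v_2 = (1, -3, 0, 0, 0)ᵀ.

Sanity check: (A − (0)·I) v_1 = (0, 0, 0, 0, 0)ᵀ = 0. ✓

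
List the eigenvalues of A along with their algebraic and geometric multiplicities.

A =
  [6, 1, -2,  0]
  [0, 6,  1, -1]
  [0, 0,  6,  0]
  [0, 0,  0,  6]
λ = 6: alg = 4, geom = 2

Step 1 — factor the characteristic polynomial to read off the algebraic multiplicities:
  χ_A(x) = (x - 6)^4

Step 2 — compute geometric multiplicities via the rank-nullity identity g(λ) = n − rank(A − λI):
  rank(A − (6)·I) = 2, so dim ker(A − (6)·I) = n − 2 = 2

Summary:
  λ = 6: algebraic multiplicity = 4, geometric multiplicity = 2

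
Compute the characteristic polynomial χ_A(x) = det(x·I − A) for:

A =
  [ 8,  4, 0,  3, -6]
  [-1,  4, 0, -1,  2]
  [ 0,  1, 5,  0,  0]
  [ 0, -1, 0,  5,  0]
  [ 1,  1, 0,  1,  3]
x^5 - 25*x^4 + 250*x^3 - 1250*x^2 + 3125*x - 3125

Expanding det(x·I − A) (e.g. by cofactor expansion or by noting that A is similar to its Jordan form J, which has the same characteristic polynomial as A) gives
  χ_A(x) = x^5 - 25*x^4 + 250*x^3 - 1250*x^2 + 3125*x - 3125
which factors as (x - 5)^5. The eigenvalues (with algebraic multiplicities) are λ = 5 with multiplicity 5.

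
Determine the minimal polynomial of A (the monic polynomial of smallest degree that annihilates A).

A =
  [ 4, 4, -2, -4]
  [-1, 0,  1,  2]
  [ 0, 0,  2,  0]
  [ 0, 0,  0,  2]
x^2 - 4*x + 4

The characteristic polynomial is χ_A(x) = (x - 2)^4, so the eigenvalues are known. The minimal polynomial is
  m_A(x) = Π_λ (x − λ)^{k_λ}
where k_λ is the size of the *largest* Jordan block for λ (equivalently, the smallest k with (A − λI)^k v = 0 for every generalised eigenvector v of λ).

  λ = 2: largest Jordan block has size 2, contributing (x − 2)^2

So m_A(x) = (x - 2)^2 = x^2 - 4*x + 4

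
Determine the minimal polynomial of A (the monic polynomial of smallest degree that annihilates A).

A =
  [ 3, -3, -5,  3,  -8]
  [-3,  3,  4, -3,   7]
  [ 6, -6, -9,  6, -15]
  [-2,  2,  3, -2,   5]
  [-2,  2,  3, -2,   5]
x^3

The characteristic polynomial is χ_A(x) = x^5, so the eigenvalues are known. The minimal polynomial is
  m_A(x) = Π_λ (x − λ)^{k_λ}
where k_λ is the size of the *largest* Jordan block for λ (equivalently, the smallest k with (A − λI)^k v = 0 for every generalised eigenvector v of λ).

  λ = 0: largest Jordan block has size 3, contributing (x − 0)^3

So m_A(x) = x^3 = x^3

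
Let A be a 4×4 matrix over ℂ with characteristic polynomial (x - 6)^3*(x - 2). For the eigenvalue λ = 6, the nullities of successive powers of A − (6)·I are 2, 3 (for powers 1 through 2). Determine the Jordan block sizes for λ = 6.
Block sizes for λ = 6: [2, 1]

From the dimensions of kernels of powers, the number of Jordan blocks of size at least j is d_j − d_{j−1} where d_j = dim ker(N^j) (with d_0 = 0). Computing the differences gives [2, 1].
The number of blocks of size exactly k is (#blocks of size ≥ k) − (#blocks of size ≥ k + 1), so the partition is: 1 block(s) of size 1, 1 block(s) of size 2.
In nonincreasing order the block sizes are [2, 1].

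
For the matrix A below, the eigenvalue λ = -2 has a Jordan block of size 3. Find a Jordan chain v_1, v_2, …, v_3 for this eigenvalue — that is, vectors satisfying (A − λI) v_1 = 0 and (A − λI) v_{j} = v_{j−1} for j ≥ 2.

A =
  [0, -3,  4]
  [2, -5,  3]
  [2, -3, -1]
A Jordan chain for λ = -2 of length 3:
v_1 = (6, 4, 0)ᵀ
v_2 = (2, 2, 2)ᵀ
v_3 = (1, 0, 0)ᵀ

Let N = A − (-2)·I. We want v_3 with N^3 v_3 = 0 but N^2 v_3 ≠ 0; then v_{j-1} := N · v_j for j = 3, …, 2.

Pick v_3 = (1, 0, 0)ᵀ.
Then v_2 = N · v_3 = (2, 2, 2)ᵀ.
Then v_1 = N · v_2 = (6, 4, 0)ᵀ.

Sanity check: (A − (-2)·I) v_1 = (0, 0, 0)ᵀ = 0. ✓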